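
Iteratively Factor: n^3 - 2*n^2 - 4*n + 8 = (n + 2)*(n^2 - 4*n + 4) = (n - 2)*(n + 2)*(n - 2)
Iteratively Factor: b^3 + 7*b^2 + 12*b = (b + 3)*(b^2 + 4*b) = b*(b + 3)*(b + 4)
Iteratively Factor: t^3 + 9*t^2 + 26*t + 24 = (t + 4)*(t^2 + 5*t + 6) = (t + 3)*(t + 4)*(t + 2)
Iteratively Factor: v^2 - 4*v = (v)*(v - 4)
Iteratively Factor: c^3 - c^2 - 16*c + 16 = (c + 4)*(c^2 - 5*c + 4) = (c - 4)*(c + 4)*(c - 1)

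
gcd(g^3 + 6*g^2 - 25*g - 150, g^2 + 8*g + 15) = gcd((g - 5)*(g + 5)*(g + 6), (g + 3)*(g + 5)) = g + 5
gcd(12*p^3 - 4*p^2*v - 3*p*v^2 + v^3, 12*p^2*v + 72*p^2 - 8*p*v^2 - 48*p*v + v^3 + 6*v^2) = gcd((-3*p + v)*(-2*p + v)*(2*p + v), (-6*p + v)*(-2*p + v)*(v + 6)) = 2*p - v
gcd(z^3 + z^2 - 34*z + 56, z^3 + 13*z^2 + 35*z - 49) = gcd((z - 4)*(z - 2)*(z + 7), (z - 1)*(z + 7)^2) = z + 7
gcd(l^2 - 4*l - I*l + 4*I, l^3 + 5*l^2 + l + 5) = l - I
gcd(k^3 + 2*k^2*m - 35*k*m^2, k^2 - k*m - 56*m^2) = k + 7*m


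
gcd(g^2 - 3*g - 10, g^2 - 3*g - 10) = g^2 - 3*g - 10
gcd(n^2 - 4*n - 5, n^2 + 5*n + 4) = n + 1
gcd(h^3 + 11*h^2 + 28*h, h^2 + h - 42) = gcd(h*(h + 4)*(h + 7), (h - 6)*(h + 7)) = h + 7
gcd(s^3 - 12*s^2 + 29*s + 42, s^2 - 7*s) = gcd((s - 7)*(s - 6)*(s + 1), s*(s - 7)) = s - 7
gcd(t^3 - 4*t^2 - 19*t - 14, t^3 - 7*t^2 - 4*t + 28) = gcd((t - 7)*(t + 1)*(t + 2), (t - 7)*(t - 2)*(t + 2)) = t^2 - 5*t - 14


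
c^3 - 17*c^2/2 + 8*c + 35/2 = (c - 7)*(c - 5/2)*(c + 1)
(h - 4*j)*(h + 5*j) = h^2 + h*j - 20*j^2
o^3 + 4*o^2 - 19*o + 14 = (o - 2)*(o - 1)*(o + 7)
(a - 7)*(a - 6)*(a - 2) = a^3 - 15*a^2 + 68*a - 84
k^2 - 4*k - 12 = (k - 6)*(k + 2)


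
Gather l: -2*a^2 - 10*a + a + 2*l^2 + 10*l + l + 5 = -2*a^2 - 9*a + 2*l^2 + 11*l + 5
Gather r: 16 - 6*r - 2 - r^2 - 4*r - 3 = -r^2 - 10*r + 11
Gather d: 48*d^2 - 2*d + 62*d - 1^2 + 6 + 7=48*d^2 + 60*d + 12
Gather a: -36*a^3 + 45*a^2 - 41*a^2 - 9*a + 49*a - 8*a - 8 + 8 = -36*a^3 + 4*a^2 + 32*a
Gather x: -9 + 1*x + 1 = x - 8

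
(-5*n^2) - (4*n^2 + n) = -9*n^2 - n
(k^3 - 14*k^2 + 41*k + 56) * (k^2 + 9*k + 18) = k^5 - 5*k^4 - 67*k^3 + 173*k^2 + 1242*k + 1008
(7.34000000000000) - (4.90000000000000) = 2.44000000000000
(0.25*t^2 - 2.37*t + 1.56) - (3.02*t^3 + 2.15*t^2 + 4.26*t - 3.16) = -3.02*t^3 - 1.9*t^2 - 6.63*t + 4.72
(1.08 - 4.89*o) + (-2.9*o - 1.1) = -7.79*o - 0.02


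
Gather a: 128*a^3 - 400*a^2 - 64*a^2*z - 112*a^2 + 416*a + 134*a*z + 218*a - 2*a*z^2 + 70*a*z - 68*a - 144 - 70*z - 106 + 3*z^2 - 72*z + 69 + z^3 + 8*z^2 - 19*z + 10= 128*a^3 + a^2*(-64*z - 512) + a*(-2*z^2 + 204*z + 566) + z^3 + 11*z^2 - 161*z - 171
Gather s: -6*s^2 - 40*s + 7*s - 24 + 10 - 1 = -6*s^2 - 33*s - 15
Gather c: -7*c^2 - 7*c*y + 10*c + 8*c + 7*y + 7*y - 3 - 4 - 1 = -7*c^2 + c*(18 - 7*y) + 14*y - 8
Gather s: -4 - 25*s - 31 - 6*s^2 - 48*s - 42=-6*s^2 - 73*s - 77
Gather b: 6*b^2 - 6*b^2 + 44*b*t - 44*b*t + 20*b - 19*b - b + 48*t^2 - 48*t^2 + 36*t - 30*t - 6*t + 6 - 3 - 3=0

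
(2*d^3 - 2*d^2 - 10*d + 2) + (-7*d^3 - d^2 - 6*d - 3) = -5*d^3 - 3*d^2 - 16*d - 1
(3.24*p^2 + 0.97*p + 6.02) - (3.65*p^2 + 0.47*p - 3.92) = -0.41*p^2 + 0.5*p + 9.94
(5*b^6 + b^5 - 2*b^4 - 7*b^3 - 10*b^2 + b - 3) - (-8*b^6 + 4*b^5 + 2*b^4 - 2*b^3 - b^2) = 13*b^6 - 3*b^5 - 4*b^4 - 5*b^3 - 9*b^2 + b - 3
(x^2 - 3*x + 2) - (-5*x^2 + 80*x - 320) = 6*x^2 - 83*x + 322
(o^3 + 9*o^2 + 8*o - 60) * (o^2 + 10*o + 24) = o^5 + 19*o^4 + 122*o^3 + 236*o^2 - 408*o - 1440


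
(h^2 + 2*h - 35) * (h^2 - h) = h^4 + h^3 - 37*h^2 + 35*h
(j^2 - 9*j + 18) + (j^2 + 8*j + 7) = 2*j^2 - j + 25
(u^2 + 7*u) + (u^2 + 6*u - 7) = 2*u^2 + 13*u - 7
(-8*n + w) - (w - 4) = 4 - 8*n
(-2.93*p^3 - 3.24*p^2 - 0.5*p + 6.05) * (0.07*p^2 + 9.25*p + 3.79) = -0.2051*p^5 - 27.3293*p^4 - 41.1097*p^3 - 16.4811*p^2 + 54.0675*p + 22.9295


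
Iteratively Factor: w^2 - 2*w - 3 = (w - 3)*(w + 1)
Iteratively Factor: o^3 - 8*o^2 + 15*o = (o)*(o^2 - 8*o + 15) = o*(o - 5)*(o - 3)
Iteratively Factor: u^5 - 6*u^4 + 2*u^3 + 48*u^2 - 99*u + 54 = (u + 3)*(u^4 - 9*u^3 + 29*u^2 - 39*u + 18) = (u - 2)*(u + 3)*(u^3 - 7*u^2 + 15*u - 9) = (u - 3)*(u - 2)*(u + 3)*(u^2 - 4*u + 3) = (u - 3)*(u - 2)*(u - 1)*(u + 3)*(u - 3)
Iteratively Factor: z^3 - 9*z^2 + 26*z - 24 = (z - 2)*(z^2 - 7*z + 12) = (z - 4)*(z - 2)*(z - 3)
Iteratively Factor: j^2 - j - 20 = (j + 4)*(j - 5)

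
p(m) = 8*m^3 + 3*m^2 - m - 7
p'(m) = 24*m^2 + 6*m - 1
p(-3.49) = -307.04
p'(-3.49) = 270.38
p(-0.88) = -9.25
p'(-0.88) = 12.31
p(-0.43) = -6.65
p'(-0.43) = 0.86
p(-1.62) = -31.52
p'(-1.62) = 52.27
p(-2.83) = -161.46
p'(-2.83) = 174.23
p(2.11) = 79.40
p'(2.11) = 118.51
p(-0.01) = -6.99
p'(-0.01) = -1.06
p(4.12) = 599.28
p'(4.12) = 431.11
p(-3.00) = -193.00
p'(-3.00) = 197.00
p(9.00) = 6059.00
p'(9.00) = 1997.00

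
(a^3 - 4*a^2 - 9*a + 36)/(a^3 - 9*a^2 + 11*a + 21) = (a^2 - a - 12)/(a^2 - 6*a - 7)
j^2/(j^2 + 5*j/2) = 2*j/(2*j + 5)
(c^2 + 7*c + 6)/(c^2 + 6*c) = (c + 1)/c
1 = 1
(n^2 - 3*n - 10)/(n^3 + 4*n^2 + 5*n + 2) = (n - 5)/(n^2 + 2*n + 1)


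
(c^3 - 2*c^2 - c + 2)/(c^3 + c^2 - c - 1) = (c - 2)/(c + 1)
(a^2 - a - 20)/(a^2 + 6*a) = (a^2 - a - 20)/(a*(a + 6))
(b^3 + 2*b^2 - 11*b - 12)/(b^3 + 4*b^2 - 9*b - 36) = (b + 1)/(b + 3)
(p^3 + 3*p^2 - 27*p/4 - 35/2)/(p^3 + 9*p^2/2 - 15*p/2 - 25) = (p + 7/2)/(p + 5)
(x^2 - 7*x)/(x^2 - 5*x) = (x - 7)/(x - 5)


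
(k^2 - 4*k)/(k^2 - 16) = k/(k + 4)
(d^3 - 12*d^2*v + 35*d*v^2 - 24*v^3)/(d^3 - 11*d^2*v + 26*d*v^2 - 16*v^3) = (-d + 3*v)/(-d + 2*v)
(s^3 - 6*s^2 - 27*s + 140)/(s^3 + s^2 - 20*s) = (s - 7)/s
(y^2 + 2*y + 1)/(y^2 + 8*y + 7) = (y + 1)/(y + 7)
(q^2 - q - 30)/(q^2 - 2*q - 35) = (q - 6)/(q - 7)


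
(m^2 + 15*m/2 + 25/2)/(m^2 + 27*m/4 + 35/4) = 2*(2*m + 5)/(4*m + 7)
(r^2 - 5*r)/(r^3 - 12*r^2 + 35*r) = 1/(r - 7)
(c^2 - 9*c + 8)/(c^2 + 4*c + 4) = (c^2 - 9*c + 8)/(c^2 + 4*c + 4)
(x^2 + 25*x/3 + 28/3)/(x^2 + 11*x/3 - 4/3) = (3*x^2 + 25*x + 28)/(3*x^2 + 11*x - 4)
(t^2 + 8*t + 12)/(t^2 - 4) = (t + 6)/(t - 2)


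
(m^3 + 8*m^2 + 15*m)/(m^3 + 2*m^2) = (m^2 + 8*m + 15)/(m*(m + 2))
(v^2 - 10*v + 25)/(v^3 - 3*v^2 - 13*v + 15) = (v - 5)/(v^2 + 2*v - 3)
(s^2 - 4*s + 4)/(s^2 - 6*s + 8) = (s - 2)/(s - 4)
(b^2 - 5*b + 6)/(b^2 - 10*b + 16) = (b - 3)/(b - 8)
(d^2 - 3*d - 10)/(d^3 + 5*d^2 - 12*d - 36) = (d - 5)/(d^2 + 3*d - 18)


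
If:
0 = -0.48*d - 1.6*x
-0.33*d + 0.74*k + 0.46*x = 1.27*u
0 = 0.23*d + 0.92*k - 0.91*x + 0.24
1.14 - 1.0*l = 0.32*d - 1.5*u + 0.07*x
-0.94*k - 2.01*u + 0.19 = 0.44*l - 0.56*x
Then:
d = -0.15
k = -0.18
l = 1.11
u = -0.05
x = 0.04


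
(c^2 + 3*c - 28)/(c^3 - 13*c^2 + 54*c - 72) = (c + 7)/(c^2 - 9*c + 18)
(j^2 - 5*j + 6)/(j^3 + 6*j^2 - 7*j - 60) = (j - 2)/(j^2 + 9*j + 20)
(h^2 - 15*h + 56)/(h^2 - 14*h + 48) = (h - 7)/(h - 6)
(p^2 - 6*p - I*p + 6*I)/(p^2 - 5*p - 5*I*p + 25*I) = (p^2 - 6*p - I*p + 6*I)/(p^2 - 5*p - 5*I*p + 25*I)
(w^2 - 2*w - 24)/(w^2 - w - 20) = (w - 6)/(w - 5)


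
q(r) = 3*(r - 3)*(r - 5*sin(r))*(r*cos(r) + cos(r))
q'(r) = 3*(1 - 5*cos(r))*(r - 3)*(r*cos(r) + cos(r)) + 3*(r - 3)*(r - 5*sin(r))*(-r*sin(r) - sin(r) + cos(r)) + 3*(r - 5*sin(r))*(r*cos(r) + cos(r))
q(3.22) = -10.03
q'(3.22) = -63.79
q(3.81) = -63.37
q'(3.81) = -86.54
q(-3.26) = 162.29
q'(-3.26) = -329.83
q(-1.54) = 0.78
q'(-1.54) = 23.99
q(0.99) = 21.00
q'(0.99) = -20.42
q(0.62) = 21.51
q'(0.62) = 17.78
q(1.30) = 11.04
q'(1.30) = -40.39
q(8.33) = -265.65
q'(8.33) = -818.58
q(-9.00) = 1820.94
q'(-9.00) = -2660.83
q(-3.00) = 81.77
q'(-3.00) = -278.23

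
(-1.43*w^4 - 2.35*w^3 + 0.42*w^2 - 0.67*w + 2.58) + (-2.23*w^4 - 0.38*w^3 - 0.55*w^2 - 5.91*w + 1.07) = -3.66*w^4 - 2.73*w^3 - 0.13*w^2 - 6.58*w + 3.65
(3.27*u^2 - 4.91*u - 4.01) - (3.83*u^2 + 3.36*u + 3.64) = -0.56*u^2 - 8.27*u - 7.65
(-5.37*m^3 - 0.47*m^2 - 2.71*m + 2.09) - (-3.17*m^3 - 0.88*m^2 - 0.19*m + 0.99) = -2.2*m^3 + 0.41*m^2 - 2.52*m + 1.1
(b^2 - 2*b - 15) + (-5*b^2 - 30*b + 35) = -4*b^2 - 32*b + 20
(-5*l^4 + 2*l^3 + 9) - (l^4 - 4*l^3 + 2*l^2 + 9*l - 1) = -6*l^4 + 6*l^3 - 2*l^2 - 9*l + 10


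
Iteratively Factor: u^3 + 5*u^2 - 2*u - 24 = (u + 3)*(u^2 + 2*u - 8) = (u - 2)*(u + 3)*(u + 4)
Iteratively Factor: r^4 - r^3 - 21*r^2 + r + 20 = (r - 1)*(r^3 - 21*r - 20) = (r - 1)*(r + 4)*(r^2 - 4*r - 5) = (r - 1)*(r + 1)*(r + 4)*(r - 5)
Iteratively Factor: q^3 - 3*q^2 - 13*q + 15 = (q + 3)*(q^2 - 6*q + 5) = (q - 1)*(q + 3)*(q - 5)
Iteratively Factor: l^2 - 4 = (l - 2)*(l + 2)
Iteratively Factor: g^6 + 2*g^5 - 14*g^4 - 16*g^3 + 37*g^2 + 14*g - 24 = (g - 1)*(g^5 + 3*g^4 - 11*g^3 - 27*g^2 + 10*g + 24) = (g - 1)*(g + 2)*(g^4 + g^3 - 13*g^2 - g + 12) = (g - 1)*(g + 2)*(g + 4)*(g^3 - 3*g^2 - g + 3) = (g - 1)^2*(g + 2)*(g + 4)*(g^2 - 2*g - 3) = (g - 3)*(g - 1)^2*(g + 2)*(g + 4)*(g + 1)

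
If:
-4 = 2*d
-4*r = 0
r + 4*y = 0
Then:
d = -2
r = 0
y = 0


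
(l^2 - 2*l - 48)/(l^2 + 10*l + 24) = (l - 8)/(l + 4)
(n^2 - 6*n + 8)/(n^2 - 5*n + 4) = (n - 2)/(n - 1)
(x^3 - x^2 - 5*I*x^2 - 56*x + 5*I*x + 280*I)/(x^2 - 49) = (x^2 - x*(8 + 5*I) + 40*I)/(x - 7)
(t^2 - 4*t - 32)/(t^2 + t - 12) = (t - 8)/(t - 3)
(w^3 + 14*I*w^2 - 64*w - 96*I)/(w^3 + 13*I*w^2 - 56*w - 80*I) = (w + 6*I)/(w + 5*I)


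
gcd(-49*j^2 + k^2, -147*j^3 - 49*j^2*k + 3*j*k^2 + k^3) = 49*j^2 - k^2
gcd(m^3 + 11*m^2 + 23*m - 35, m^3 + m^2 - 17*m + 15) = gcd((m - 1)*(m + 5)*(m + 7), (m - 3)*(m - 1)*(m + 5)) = m^2 + 4*m - 5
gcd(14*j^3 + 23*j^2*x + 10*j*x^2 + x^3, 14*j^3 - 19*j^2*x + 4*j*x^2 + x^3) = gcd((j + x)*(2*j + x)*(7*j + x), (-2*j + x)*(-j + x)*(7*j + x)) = 7*j + x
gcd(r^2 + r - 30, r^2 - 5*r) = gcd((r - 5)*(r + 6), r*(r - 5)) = r - 5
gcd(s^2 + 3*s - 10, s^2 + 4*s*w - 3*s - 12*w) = 1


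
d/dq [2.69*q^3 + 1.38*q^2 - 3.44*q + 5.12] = 8.07*q^2 + 2.76*q - 3.44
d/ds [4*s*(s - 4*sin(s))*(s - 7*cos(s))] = 4*s*(s - 4*sin(s))*(7*sin(s) + 1) - 4*s*(s - 7*cos(s))*(4*cos(s) - 1) + 4*(s - 4*sin(s))*(s - 7*cos(s))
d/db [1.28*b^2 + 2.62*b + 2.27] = 2.56*b + 2.62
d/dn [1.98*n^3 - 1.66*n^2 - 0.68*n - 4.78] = 5.94*n^2 - 3.32*n - 0.68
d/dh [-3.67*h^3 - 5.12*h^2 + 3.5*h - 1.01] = -11.01*h^2 - 10.24*h + 3.5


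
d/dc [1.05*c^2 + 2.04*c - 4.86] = 2.1*c + 2.04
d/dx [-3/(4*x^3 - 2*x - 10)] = 3*(6*x^2 - 1)/(2*(-2*x^3 + x + 5)^2)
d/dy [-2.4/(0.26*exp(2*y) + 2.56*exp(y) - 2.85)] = (1.248*exp(y) + 6.144)*exp(y)/(0.26*exp(2*y) + 2.56*exp(y) - 2.85)^2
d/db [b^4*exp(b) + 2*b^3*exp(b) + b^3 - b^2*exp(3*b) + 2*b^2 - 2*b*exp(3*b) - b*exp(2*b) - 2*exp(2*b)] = b^4*exp(b) + 6*b^3*exp(b) - 3*b^2*exp(3*b) + 6*b^2*exp(b) + 3*b^2 - 8*b*exp(3*b) - 2*b*exp(2*b) + 4*b - 2*exp(3*b) - 5*exp(2*b)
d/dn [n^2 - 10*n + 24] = 2*n - 10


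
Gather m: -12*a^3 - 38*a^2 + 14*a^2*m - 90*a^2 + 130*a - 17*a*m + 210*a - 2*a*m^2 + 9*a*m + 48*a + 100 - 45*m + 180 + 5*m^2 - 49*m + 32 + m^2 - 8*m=-12*a^3 - 128*a^2 + 388*a + m^2*(6 - 2*a) + m*(14*a^2 - 8*a - 102) + 312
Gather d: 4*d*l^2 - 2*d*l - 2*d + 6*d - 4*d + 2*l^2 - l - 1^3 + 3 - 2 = d*(4*l^2 - 2*l) + 2*l^2 - l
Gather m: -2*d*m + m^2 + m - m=-2*d*m + m^2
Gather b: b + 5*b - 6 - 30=6*b - 36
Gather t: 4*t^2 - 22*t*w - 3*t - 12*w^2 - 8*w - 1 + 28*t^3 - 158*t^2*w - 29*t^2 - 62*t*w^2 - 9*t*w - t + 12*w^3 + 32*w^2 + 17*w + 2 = 28*t^3 + t^2*(-158*w - 25) + t*(-62*w^2 - 31*w - 4) + 12*w^3 + 20*w^2 + 9*w + 1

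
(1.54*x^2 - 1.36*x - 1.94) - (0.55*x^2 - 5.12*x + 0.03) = 0.99*x^2 + 3.76*x - 1.97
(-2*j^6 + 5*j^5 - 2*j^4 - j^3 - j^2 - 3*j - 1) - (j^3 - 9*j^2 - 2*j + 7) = -2*j^6 + 5*j^5 - 2*j^4 - 2*j^3 + 8*j^2 - j - 8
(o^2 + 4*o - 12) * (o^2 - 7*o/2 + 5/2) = o^4 + o^3/2 - 47*o^2/2 + 52*o - 30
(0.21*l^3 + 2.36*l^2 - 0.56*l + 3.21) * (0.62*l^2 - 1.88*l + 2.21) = 0.1302*l^5 + 1.0684*l^4 - 4.3199*l^3 + 8.2586*l^2 - 7.2724*l + 7.0941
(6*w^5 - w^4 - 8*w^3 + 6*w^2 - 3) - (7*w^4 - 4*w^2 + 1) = 6*w^5 - 8*w^4 - 8*w^3 + 10*w^2 - 4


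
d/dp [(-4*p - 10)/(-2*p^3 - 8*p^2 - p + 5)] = 2*(4*p^3 + 16*p^2 + 2*p - (2*p + 5)*(6*p^2 + 16*p + 1) - 10)/(2*p^3 + 8*p^2 + p - 5)^2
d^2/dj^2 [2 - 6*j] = 0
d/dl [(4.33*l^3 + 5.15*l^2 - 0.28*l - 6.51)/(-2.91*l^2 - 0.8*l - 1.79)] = (-12.6003*l^4 - 6.928*l^3 - 28.1869*l^2 - 56.3252*l - 4.7068)/(8.4681*l^4 + 4.656*l^3 + 11.0578*l^2 + 2.864*l + 3.2041)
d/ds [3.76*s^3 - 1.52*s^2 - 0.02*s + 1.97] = 11.28*s^2 - 3.04*s - 0.02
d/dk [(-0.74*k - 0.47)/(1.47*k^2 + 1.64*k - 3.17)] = (1.0878*k^2 + 1.3818*k + 3.1166)/(2.1609*k^4 + 4.8216*k^3 - 6.6302*k^2 - 10.3976*k + 10.0489)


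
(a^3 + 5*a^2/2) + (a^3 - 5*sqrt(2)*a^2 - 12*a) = 2*a^3 - 5*sqrt(2)*a^2 + 5*a^2/2 - 12*a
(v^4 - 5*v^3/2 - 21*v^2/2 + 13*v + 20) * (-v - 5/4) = -v^5 + 5*v^4/4 + 109*v^3/8 + v^2/8 - 145*v/4 - 25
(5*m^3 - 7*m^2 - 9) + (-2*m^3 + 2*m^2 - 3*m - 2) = 3*m^3 - 5*m^2 - 3*m - 11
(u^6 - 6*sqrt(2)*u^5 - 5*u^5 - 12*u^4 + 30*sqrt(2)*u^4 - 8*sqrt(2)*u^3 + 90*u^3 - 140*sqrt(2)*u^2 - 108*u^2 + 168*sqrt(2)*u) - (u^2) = u^6 - 6*sqrt(2)*u^5 - 5*u^5 - 12*u^4 + 30*sqrt(2)*u^4 - 8*sqrt(2)*u^3 + 90*u^3 - 140*sqrt(2)*u^2 - 109*u^2 + 168*sqrt(2)*u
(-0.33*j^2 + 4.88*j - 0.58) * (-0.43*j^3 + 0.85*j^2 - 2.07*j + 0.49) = 0.1419*j^5 - 2.3789*j^4 + 5.0805*j^3 - 10.7563*j^2 + 3.5918*j - 0.2842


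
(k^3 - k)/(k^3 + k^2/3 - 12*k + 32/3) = 3*k*(k + 1)/(3*k^2 + 4*k - 32)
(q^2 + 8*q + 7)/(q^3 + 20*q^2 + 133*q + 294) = (q + 1)/(q^2 + 13*q + 42)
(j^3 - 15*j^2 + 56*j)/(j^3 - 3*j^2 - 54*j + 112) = j*(j - 7)/(j^2 + 5*j - 14)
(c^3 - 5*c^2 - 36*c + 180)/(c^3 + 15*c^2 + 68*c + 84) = (c^2 - 11*c + 30)/(c^2 + 9*c + 14)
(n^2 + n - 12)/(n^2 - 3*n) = (n + 4)/n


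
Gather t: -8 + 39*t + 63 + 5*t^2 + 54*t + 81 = 5*t^2 + 93*t + 136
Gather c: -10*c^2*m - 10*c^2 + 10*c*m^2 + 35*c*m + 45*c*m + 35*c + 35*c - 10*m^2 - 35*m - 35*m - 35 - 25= c^2*(-10*m - 10) + c*(10*m^2 + 80*m + 70) - 10*m^2 - 70*m - 60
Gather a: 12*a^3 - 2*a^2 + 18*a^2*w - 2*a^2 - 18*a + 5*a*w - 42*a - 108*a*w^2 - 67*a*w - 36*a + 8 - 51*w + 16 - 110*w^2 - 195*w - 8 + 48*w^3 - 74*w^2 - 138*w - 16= 12*a^3 + a^2*(18*w - 4) + a*(-108*w^2 - 62*w - 96) + 48*w^3 - 184*w^2 - 384*w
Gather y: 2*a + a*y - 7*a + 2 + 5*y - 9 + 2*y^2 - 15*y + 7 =-5*a + 2*y^2 + y*(a - 10)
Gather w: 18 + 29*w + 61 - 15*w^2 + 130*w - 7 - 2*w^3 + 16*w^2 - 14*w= -2*w^3 + w^2 + 145*w + 72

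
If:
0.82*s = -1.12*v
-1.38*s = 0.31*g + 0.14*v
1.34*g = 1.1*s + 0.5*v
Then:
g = 0.00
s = 0.00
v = 0.00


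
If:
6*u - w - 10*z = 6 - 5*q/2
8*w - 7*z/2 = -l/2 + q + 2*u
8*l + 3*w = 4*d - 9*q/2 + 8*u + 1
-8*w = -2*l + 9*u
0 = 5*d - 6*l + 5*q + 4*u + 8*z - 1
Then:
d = 68567*z/3864 + 18827/2576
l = 28613*z/1932 + 7645/1288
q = -16715*z/3864 - 2959/2576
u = 554*z/161 + 234/161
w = -1303*z/7728 - 779/5152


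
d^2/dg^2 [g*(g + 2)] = 2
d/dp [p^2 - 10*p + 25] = 2*p - 10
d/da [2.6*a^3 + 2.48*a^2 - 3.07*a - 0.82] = 7.8*a^2 + 4.96*a - 3.07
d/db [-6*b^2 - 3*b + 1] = -12*b - 3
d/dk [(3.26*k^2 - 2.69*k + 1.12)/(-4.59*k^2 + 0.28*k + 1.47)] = (-11.4343*k^2 + 19.866*k - 4.2679)/(21.0681*k^4 - 2.5704*k^3 - 13.4162*k^2 + 0.8232*k + 2.1609)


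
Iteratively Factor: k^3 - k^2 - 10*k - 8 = (k + 1)*(k^2 - 2*k - 8) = (k - 4)*(k + 1)*(k + 2)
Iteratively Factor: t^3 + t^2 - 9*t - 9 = (t + 3)*(t^2 - 2*t - 3) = (t + 1)*(t + 3)*(t - 3)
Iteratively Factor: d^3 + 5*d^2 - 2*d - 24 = (d + 3)*(d^2 + 2*d - 8) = (d - 2)*(d + 3)*(d + 4)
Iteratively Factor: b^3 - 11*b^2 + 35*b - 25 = (b - 1)*(b^2 - 10*b + 25) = (b - 5)*(b - 1)*(b - 5)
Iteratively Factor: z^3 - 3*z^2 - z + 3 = (z - 3)*(z^2 - 1) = (z - 3)*(z - 1)*(z + 1)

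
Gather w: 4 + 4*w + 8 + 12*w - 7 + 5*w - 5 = 21*w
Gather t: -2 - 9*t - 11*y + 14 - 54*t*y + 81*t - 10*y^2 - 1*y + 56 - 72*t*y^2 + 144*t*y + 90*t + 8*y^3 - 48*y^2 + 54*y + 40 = t*(-72*y^2 + 90*y + 162) + 8*y^3 - 58*y^2 + 42*y + 108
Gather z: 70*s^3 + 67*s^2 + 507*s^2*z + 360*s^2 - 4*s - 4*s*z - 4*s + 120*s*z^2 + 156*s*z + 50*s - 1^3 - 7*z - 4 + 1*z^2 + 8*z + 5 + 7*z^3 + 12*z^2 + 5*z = 70*s^3 + 427*s^2 + 42*s + 7*z^3 + z^2*(120*s + 13) + z*(507*s^2 + 152*s + 6)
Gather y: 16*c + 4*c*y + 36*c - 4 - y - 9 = 52*c + y*(4*c - 1) - 13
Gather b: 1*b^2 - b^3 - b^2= -b^3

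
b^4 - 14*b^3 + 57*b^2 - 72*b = b*(b - 8)*(b - 3)^2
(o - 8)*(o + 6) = o^2 - 2*o - 48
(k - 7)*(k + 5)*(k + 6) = k^3 + 4*k^2 - 47*k - 210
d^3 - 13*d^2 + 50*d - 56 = (d - 7)*(d - 4)*(d - 2)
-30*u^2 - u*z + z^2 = (-6*u + z)*(5*u + z)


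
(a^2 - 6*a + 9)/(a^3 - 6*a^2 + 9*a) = 1/a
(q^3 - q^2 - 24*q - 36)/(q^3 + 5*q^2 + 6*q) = (q - 6)/q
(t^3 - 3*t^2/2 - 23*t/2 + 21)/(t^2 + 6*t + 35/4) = 2*(t^2 - 5*t + 6)/(2*t + 5)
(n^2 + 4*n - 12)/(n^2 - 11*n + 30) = (n^2 + 4*n - 12)/(n^2 - 11*n + 30)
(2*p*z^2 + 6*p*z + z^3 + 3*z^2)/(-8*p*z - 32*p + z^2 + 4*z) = z*(2*p*z + 6*p + z^2 + 3*z)/(-8*p*z - 32*p + z^2 + 4*z)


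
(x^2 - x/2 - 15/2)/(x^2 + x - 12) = (x + 5/2)/(x + 4)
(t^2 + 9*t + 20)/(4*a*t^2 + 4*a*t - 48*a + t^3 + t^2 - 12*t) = (t + 5)/(4*a*t - 12*a + t^2 - 3*t)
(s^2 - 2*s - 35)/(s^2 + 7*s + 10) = (s - 7)/(s + 2)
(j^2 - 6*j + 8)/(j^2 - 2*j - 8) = (j - 2)/(j + 2)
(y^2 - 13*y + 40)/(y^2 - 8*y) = (y - 5)/y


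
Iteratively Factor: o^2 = (o)*(o)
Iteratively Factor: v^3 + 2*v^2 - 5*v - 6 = (v - 2)*(v^2 + 4*v + 3) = (v - 2)*(v + 3)*(v + 1)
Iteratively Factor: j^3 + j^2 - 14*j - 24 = (j + 2)*(j^2 - j - 12) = (j + 2)*(j + 3)*(j - 4)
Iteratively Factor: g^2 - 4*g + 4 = (g - 2)*(g - 2)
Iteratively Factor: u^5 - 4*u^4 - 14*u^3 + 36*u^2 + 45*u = (u + 3)*(u^4 - 7*u^3 + 7*u^2 + 15*u) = (u - 3)*(u + 3)*(u^3 - 4*u^2 - 5*u) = u*(u - 3)*(u + 3)*(u^2 - 4*u - 5) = u*(u - 3)*(u + 1)*(u + 3)*(u - 5)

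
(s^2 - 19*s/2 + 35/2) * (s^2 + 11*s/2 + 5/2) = s^4 - 4*s^3 - 129*s^2/4 + 145*s/2 + 175/4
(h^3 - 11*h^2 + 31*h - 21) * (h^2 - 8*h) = h^5 - 19*h^4 + 119*h^3 - 269*h^2 + 168*h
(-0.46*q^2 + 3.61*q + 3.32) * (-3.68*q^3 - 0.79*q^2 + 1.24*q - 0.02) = 1.6928*q^5 - 12.9214*q^4 - 15.6399*q^3 + 1.8628*q^2 + 4.0446*q - 0.0664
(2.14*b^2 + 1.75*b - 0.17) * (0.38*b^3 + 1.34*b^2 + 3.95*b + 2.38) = 0.8132*b^5 + 3.5326*b^4 + 10.7334*b^3 + 11.7779*b^2 + 3.4935*b - 0.4046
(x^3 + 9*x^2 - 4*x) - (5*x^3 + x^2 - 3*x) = -4*x^3 + 8*x^2 - x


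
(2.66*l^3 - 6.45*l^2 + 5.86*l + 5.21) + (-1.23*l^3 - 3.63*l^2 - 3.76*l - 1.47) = 1.43*l^3 - 10.08*l^2 + 2.1*l + 3.74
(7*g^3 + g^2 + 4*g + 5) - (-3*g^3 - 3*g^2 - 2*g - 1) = 10*g^3 + 4*g^2 + 6*g + 6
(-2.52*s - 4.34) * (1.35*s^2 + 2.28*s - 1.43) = -3.402*s^3 - 11.6046*s^2 - 6.2916*s + 6.2062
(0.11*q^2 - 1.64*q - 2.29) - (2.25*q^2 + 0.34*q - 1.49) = -2.14*q^2 - 1.98*q - 0.8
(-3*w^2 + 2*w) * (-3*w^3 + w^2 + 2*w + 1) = 9*w^5 - 9*w^4 - 4*w^3 + w^2 + 2*w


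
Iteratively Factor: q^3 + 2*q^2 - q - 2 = (q + 2)*(q^2 - 1) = (q - 1)*(q + 2)*(q + 1)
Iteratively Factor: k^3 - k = (k)*(k^2 - 1) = k*(k - 1)*(k + 1)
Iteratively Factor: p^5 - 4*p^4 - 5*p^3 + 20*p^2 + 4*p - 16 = (p - 2)*(p^4 - 2*p^3 - 9*p^2 + 2*p + 8) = (p - 2)*(p + 1)*(p^3 - 3*p^2 - 6*p + 8) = (p - 2)*(p - 1)*(p + 1)*(p^2 - 2*p - 8) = (p - 2)*(p - 1)*(p + 1)*(p + 2)*(p - 4)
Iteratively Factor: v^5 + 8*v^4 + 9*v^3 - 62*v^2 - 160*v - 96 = (v + 2)*(v^4 + 6*v^3 - 3*v^2 - 56*v - 48) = (v - 3)*(v + 2)*(v^3 + 9*v^2 + 24*v + 16) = (v - 3)*(v + 1)*(v + 2)*(v^2 + 8*v + 16) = (v - 3)*(v + 1)*(v + 2)*(v + 4)*(v + 4)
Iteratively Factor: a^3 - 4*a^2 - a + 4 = (a + 1)*(a^2 - 5*a + 4) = (a - 1)*(a + 1)*(a - 4)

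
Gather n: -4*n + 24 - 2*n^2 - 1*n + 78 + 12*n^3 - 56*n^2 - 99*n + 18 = 12*n^3 - 58*n^2 - 104*n + 120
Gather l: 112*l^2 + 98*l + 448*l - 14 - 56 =112*l^2 + 546*l - 70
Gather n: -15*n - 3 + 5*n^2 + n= 5*n^2 - 14*n - 3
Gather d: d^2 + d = d^2 + d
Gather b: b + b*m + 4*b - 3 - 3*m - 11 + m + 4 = b*(m + 5) - 2*m - 10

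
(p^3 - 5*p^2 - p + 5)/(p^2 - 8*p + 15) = (p^2 - 1)/(p - 3)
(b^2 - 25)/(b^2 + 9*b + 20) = (b - 5)/(b + 4)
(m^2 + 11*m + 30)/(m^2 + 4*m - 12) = (m + 5)/(m - 2)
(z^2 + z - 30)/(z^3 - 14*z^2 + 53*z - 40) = (z + 6)/(z^2 - 9*z + 8)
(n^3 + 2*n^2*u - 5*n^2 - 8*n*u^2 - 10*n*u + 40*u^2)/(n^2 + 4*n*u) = n - 2*u - 5 + 10*u/n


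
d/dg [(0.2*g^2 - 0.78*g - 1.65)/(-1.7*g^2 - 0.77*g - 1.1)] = (-1.48*g^2 - 6.05*g - 0.4125)/(2.89*g^4 + 2.618*g^3 + 4.3329*g^2 + 1.694*g + 1.21)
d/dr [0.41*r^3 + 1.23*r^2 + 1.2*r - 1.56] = 1.23*r^2 + 2.46*r + 1.2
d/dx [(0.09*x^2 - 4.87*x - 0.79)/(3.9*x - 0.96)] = (0.351*x^2 - 0.172799999999999*x + 7.7562)/(15.21*x^2 - 7.488*x + 0.9216)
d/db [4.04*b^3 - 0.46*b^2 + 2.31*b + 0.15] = 12.12*b^2 - 0.92*b + 2.31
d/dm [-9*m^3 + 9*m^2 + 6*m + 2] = -27*m^2 + 18*m + 6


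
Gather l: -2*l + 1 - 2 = -2*l - 1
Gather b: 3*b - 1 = 3*b - 1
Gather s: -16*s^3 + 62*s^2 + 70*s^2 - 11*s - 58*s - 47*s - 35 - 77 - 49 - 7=-16*s^3 + 132*s^2 - 116*s - 168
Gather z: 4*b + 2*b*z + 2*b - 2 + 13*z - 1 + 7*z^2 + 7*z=6*b + 7*z^2 + z*(2*b + 20) - 3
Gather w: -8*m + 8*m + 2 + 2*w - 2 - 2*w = 0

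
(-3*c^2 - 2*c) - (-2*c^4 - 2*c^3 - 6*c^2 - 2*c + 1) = 2*c^4 + 2*c^3 + 3*c^2 - 1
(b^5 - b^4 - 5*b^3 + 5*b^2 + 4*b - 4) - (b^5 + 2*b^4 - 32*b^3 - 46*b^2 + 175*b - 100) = -3*b^4 + 27*b^3 + 51*b^2 - 171*b + 96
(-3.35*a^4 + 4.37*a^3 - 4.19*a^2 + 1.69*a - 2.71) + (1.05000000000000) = -3.35*a^4 + 4.37*a^3 - 4.19*a^2 + 1.69*a - 1.66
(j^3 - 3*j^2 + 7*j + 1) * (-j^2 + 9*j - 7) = -j^5 + 12*j^4 - 41*j^3 + 83*j^2 - 40*j - 7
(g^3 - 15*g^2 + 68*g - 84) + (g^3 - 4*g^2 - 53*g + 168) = 2*g^3 - 19*g^2 + 15*g + 84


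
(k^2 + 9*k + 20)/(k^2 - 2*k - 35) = (k + 4)/(k - 7)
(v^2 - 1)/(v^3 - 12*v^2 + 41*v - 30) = (v + 1)/(v^2 - 11*v + 30)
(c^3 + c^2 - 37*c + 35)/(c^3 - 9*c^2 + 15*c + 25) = (c^2 + 6*c - 7)/(c^2 - 4*c - 5)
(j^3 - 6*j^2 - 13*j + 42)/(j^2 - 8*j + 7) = (j^2 + j - 6)/(j - 1)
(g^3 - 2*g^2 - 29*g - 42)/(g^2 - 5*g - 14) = g + 3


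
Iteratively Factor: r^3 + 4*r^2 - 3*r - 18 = (r + 3)*(r^2 + r - 6) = (r - 2)*(r + 3)*(r + 3)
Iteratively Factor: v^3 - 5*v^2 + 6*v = (v)*(v^2 - 5*v + 6) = v*(v - 2)*(v - 3)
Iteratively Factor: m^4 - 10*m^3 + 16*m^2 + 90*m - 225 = (m - 5)*(m^3 - 5*m^2 - 9*m + 45) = (m - 5)^2*(m^2 - 9) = (m - 5)^2*(m - 3)*(m + 3)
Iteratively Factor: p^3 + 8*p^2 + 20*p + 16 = (p + 4)*(p^2 + 4*p + 4) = (p + 2)*(p + 4)*(p + 2)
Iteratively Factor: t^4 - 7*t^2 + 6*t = (t)*(t^3 - 7*t + 6) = t*(t - 2)*(t^2 + 2*t - 3) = t*(t - 2)*(t - 1)*(t + 3)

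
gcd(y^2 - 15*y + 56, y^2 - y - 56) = y - 8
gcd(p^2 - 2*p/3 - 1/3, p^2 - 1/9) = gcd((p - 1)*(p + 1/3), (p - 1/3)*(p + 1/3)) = p + 1/3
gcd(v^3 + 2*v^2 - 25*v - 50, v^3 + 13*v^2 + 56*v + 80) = v + 5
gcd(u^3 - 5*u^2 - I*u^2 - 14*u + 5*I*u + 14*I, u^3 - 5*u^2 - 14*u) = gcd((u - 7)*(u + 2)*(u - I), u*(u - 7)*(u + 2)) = u^2 - 5*u - 14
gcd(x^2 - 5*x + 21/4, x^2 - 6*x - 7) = 1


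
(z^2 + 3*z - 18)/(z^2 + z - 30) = (z - 3)/(z - 5)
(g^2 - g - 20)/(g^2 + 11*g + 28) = (g - 5)/(g + 7)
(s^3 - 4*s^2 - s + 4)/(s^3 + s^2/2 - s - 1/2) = 2*(s - 4)/(2*s + 1)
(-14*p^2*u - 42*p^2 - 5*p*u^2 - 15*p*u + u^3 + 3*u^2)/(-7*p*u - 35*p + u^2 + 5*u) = (2*p*u + 6*p + u^2 + 3*u)/(u + 5)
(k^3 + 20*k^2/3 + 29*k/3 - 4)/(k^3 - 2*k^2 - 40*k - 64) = (k^2 + 8*k/3 - 1)/(k^2 - 6*k - 16)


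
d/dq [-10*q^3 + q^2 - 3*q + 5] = -30*q^2 + 2*q - 3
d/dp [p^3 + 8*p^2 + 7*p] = 3*p^2 + 16*p + 7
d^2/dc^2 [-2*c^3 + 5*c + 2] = -12*c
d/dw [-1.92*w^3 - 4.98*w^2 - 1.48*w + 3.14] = -5.76*w^2 - 9.96*w - 1.48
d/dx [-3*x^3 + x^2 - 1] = x*(2 - 9*x)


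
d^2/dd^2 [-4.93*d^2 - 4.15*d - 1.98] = -9.86000000000000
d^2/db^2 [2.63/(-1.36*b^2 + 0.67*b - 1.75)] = (9.728896*b^2 - 4.792912*b - 2.63*(2.72*b - 0.67)*(5.44*b - 1.34) + 12.5188)/(1.36*b^2 - 0.67*b + 1.75)^3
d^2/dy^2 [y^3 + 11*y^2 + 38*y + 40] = 6*y + 22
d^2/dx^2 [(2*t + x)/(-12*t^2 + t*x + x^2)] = 2*(-3*(t + x)*(-12*t^2 + t*x + x^2) + (t + 2*x)^2*(2*t + x))/(-12*t^2 + t*x + x^2)^3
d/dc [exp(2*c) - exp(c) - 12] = (2*exp(c) - 1)*exp(c)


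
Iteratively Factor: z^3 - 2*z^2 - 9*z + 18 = (z - 2)*(z^2 - 9) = (z - 2)*(z + 3)*(z - 3)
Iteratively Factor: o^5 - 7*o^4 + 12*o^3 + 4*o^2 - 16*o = (o)*(o^4 - 7*o^3 + 12*o^2 + 4*o - 16) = o*(o - 4)*(o^3 - 3*o^2 + 4) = o*(o - 4)*(o - 2)*(o^2 - o - 2) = o*(o - 4)*(o - 2)^2*(o + 1)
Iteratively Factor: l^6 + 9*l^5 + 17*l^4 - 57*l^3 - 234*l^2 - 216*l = (l - 3)*(l^5 + 12*l^4 + 53*l^3 + 102*l^2 + 72*l) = (l - 3)*(l + 3)*(l^4 + 9*l^3 + 26*l^2 + 24*l) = (l - 3)*(l + 3)^2*(l^3 + 6*l^2 + 8*l) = l*(l - 3)*(l + 3)^2*(l^2 + 6*l + 8) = l*(l - 3)*(l + 2)*(l + 3)^2*(l + 4)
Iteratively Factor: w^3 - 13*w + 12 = (w - 3)*(w^2 + 3*w - 4) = (w - 3)*(w - 1)*(w + 4)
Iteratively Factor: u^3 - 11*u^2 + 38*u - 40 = (u - 2)*(u^2 - 9*u + 20) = (u - 5)*(u - 2)*(u - 4)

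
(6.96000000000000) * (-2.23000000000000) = -15.5208000000000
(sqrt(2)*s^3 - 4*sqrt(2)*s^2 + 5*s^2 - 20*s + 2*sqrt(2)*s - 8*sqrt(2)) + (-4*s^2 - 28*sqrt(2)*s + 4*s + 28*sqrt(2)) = sqrt(2)*s^3 - 4*sqrt(2)*s^2 + s^2 - 26*sqrt(2)*s - 16*s + 20*sqrt(2)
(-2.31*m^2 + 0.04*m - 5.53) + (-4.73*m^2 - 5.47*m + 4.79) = -7.04*m^2 - 5.43*m - 0.74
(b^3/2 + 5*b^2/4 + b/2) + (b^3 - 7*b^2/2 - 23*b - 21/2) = 3*b^3/2 - 9*b^2/4 - 45*b/2 - 21/2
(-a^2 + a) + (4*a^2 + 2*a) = 3*a^2 + 3*a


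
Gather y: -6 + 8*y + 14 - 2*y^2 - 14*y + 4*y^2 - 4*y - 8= 2*y^2 - 10*y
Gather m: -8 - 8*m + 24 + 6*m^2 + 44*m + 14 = 6*m^2 + 36*m + 30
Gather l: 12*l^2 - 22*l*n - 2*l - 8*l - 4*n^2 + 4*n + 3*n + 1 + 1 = 12*l^2 + l*(-22*n - 10) - 4*n^2 + 7*n + 2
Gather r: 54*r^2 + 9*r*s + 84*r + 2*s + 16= 54*r^2 + r*(9*s + 84) + 2*s + 16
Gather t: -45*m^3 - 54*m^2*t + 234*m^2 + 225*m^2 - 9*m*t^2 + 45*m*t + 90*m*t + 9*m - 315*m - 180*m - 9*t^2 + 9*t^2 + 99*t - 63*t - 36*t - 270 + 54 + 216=-45*m^3 + 459*m^2 - 9*m*t^2 - 486*m + t*(-54*m^2 + 135*m)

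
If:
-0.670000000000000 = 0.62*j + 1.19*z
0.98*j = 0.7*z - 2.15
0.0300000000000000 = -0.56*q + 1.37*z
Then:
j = -1.89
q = 0.98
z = 0.42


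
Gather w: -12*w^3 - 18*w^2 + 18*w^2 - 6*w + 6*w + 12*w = -12*w^3 + 12*w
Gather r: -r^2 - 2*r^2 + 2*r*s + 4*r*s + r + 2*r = -3*r^2 + r*(6*s + 3)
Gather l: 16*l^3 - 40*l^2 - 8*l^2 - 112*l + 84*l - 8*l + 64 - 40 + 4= 16*l^3 - 48*l^2 - 36*l + 28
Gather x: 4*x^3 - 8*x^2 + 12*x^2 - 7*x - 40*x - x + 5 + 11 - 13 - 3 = 4*x^3 + 4*x^2 - 48*x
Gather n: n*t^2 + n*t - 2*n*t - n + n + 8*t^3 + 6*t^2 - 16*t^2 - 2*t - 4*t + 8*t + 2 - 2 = n*(t^2 - t) + 8*t^3 - 10*t^2 + 2*t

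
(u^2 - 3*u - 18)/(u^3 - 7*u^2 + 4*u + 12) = (u + 3)/(u^2 - u - 2)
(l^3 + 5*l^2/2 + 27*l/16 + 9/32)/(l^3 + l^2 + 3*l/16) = (l + 3/2)/l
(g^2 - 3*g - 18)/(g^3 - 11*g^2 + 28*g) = (g^2 - 3*g - 18)/(g*(g^2 - 11*g + 28))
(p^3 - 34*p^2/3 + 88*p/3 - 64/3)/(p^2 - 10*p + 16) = p - 4/3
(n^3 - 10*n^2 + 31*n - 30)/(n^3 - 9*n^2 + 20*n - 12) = (n^2 - 8*n + 15)/(n^2 - 7*n + 6)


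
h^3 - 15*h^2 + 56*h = h*(h - 8)*(h - 7)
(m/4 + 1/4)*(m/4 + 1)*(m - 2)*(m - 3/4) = m^4/16 + 9*m^3/64 - 33*m^2/64 - 7*m/32 + 3/8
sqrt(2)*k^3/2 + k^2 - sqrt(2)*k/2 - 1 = (k - 1)*(k + sqrt(2))*(sqrt(2)*k/2 + sqrt(2)/2)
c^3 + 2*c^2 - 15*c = c*(c - 3)*(c + 5)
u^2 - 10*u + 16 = (u - 8)*(u - 2)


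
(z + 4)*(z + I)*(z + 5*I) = z^3 + 4*z^2 + 6*I*z^2 - 5*z + 24*I*z - 20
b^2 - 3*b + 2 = (b - 2)*(b - 1)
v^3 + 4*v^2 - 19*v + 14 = (v - 2)*(v - 1)*(v + 7)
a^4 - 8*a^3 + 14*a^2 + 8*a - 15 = (a - 5)*(a - 3)*(a - 1)*(a + 1)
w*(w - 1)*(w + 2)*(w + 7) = w^4 + 8*w^3 + 5*w^2 - 14*w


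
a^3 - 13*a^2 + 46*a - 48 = (a - 8)*(a - 3)*(a - 2)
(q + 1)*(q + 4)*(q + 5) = q^3 + 10*q^2 + 29*q + 20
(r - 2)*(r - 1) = r^2 - 3*r + 2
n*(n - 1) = n^2 - n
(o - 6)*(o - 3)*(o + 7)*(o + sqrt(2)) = o^4 - 2*o^3 + sqrt(2)*o^3 - 45*o^2 - 2*sqrt(2)*o^2 - 45*sqrt(2)*o + 126*o + 126*sqrt(2)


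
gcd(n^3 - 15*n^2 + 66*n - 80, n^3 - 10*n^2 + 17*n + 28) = 1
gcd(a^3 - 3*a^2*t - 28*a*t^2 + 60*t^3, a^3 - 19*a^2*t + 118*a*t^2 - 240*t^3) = -a + 6*t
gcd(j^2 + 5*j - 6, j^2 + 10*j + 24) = j + 6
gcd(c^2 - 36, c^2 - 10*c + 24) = c - 6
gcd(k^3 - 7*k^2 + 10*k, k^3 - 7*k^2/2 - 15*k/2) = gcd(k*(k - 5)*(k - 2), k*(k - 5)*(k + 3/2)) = k^2 - 5*k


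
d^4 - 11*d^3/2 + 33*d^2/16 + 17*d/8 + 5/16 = (d - 5)*(d - 1)*(d + 1/4)^2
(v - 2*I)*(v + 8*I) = v^2 + 6*I*v + 16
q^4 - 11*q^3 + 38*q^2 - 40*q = q*(q - 5)*(q - 4)*(q - 2)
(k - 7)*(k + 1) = k^2 - 6*k - 7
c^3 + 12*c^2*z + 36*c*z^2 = c*(c + 6*z)^2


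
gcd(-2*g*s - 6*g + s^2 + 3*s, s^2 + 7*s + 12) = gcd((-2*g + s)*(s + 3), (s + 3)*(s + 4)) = s + 3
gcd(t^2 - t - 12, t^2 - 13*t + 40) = 1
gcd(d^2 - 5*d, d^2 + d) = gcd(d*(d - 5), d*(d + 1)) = d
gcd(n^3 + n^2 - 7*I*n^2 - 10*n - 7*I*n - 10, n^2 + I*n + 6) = n - 2*I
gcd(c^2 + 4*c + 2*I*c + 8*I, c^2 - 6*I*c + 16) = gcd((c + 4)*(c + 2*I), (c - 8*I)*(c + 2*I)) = c + 2*I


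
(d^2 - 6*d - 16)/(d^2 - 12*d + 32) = (d + 2)/(d - 4)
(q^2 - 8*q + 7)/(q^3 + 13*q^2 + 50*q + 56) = (q^2 - 8*q + 7)/(q^3 + 13*q^2 + 50*q + 56)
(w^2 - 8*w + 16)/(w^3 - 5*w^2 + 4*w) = (w - 4)/(w*(w - 1))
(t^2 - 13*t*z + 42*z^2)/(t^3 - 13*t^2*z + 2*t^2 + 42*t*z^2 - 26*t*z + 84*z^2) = 1/(t + 2)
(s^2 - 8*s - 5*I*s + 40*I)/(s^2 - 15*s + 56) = (s - 5*I)/(s - 7)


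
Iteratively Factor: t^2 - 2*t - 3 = (t - 3)*(t + 1)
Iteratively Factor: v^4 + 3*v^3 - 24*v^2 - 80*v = (v)*(v^3 + 3*v^2 - 24*v - 80) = v*(v + 4)*(v^2 - v - 20) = v*(v - 5)*(v + 4)*(v + 4)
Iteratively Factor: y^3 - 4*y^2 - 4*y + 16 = (y - 4)*(y^2 - 4) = (y - 4)*(y - 2)*(y + 2)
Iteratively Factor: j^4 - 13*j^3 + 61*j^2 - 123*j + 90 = (j - 3)*(j^3 - 10*j^2 + 31*j - 30) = (j - 3)*(j - 2)*(j^2 - 8*j + 15) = (j - 5)*(j - 3)*(j - 2)*(j - 3)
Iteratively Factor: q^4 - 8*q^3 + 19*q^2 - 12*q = (q - 3)*(q^3 - 5*q^2 + 4*q) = (q - 4)*(q - 3)*(q^2 - q) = (q - 4)*(q - 3)*(q - 1)*(q)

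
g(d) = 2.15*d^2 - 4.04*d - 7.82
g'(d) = 4.3*d - 4.04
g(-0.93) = -2.20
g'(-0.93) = -8.04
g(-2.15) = 10.80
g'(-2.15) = -13.28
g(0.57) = -9.42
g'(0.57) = -1.59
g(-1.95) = 8.23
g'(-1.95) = -12.42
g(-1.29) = 0.97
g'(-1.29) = -9.59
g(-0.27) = -6.57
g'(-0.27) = -5.20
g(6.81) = 64.38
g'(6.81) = 25.24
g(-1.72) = 5.49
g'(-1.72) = -11.44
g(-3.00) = 23.65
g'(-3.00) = -16.94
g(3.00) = -0.59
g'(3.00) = 8.86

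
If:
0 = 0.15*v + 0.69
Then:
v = -4.60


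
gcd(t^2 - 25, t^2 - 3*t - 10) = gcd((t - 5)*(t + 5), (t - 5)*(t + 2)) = t - 5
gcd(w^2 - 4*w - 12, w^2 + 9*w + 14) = w + 2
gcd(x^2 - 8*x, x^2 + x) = x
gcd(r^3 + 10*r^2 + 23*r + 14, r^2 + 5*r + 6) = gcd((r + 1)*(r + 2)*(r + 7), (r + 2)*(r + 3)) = r + 2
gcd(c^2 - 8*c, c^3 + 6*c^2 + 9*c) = c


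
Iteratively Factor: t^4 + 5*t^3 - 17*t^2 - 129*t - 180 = (t + 3)*(t^3 + 2*t^2 - 23*t - 60) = (t + 3)*(t + 4)*(t^2 - 2*t - 15) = (t - 5)*(t + 3)*(t + 4)*(t + 3)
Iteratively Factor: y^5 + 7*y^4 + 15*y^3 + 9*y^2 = (y)*(y^4 + 7*y^3 + 15*y^2 + 9*y) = y*(y + 3)*(y^3 + 4*y^2 + 3*y) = y*(y + 3)^2*(y^2 + y) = y^2*(y + 3)^2*(y + 1)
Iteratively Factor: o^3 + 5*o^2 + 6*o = (o + 2)*(o^2 + 3*o) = o*(o + 2)*(o + 3)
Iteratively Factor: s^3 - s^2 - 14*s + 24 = (s - 2)*(s^2 + s - 12) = (s - 2)*(s + 4)*(s - 3)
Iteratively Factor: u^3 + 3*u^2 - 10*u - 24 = (u + 2)*(u^2 + u - 12) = (u + 2)*(u + 4)*(u - 3)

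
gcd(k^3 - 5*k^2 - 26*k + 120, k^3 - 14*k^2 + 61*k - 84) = k - 4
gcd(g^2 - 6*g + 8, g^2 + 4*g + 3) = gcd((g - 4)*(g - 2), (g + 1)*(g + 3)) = 1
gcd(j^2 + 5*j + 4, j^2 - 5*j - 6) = j + 1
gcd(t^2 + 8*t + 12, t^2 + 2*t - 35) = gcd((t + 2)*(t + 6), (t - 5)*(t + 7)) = 1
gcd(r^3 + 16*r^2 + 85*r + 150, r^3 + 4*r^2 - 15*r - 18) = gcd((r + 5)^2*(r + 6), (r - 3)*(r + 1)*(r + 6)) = r + 6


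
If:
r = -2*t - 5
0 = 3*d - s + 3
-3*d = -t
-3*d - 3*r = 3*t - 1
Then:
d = -8/3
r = 11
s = -5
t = -8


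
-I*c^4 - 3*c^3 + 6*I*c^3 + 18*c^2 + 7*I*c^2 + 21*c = c*(c - 7)*(c - 3*I)*(-I*c - I)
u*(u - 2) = u^2 - 2*u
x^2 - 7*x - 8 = (x - 8)*(x + 1)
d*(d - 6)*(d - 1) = d^3 - 7*d^2 + 6*d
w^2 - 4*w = w*(w - 4)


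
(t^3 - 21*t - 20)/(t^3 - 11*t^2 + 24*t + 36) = (t^2 - t - 20)/(t^2 - 12*t + 36)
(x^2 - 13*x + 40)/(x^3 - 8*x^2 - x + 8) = (x - 5)/(x^2 - 1)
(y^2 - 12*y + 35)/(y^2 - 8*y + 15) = (y - 7)/(y - 3)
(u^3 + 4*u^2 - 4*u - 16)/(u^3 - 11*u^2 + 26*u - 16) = (u^2 + 6*u + 8)/(u^2 - 9*u + 8)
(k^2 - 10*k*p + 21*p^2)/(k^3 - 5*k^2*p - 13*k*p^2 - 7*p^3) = (k - 3*p)/(k^2 + 2*k*p + p^2)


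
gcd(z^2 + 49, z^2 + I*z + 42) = z + 7*I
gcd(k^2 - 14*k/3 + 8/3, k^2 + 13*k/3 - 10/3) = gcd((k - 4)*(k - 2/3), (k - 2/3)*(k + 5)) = k - 2/3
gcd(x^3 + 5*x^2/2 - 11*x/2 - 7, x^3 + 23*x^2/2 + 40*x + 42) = x + 7/2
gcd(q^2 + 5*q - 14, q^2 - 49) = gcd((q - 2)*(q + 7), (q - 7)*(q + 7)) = q + 7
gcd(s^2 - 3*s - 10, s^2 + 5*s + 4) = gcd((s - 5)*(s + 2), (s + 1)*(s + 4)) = 1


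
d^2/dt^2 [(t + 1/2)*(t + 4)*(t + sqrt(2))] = 6*t + 2*sqrt(2) + 9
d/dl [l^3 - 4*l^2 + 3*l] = 3*l^2 - 8*l + 3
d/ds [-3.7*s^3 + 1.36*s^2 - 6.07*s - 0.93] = -11.1*s^2 + 2.72*s - 6.07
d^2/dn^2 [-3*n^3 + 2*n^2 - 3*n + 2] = 4 - 18*n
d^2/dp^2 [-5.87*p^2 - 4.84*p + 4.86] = -11.7400000000000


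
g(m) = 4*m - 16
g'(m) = 4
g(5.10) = 4.40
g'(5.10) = 4.00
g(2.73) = -5.08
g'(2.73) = 4.00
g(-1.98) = -23.92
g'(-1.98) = 4.00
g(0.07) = -15.72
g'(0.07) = 4.00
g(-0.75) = -19.00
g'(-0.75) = 4.00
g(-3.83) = -31.32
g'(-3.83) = 4.00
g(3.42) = -2.32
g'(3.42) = 4.00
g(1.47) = -10.12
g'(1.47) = 4.00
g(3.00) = -4.00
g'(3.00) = 4.00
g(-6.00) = -40.00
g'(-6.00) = 4.00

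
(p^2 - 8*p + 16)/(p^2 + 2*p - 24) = (p - 4)/(p + 6)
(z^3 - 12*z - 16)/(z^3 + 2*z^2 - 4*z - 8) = (z - 4)/(z - 2)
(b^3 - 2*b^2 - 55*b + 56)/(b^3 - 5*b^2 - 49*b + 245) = (b^2 - 9*b + 8)/(b^2 - 12*b + 35)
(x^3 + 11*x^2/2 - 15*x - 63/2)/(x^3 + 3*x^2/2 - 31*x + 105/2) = (2*x + 3)/(2*x - 5)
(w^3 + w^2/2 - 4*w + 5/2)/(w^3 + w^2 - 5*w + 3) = (w + 5/2)/(w + 3)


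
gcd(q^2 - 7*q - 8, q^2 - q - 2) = q + 1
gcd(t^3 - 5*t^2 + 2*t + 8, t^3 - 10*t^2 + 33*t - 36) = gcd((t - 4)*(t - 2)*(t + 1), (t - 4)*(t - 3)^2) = t - 4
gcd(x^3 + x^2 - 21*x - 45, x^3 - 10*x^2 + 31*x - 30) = x - 5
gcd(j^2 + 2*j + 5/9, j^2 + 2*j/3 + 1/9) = j + 1/3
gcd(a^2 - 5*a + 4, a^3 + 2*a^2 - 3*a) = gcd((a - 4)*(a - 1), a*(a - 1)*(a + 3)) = a - 1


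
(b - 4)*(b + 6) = b^2 + 2*b - 24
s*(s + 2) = s^2 + 2*s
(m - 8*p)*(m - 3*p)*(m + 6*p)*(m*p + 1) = m^4*p - 5*m^3*p^2 + m^3 - 42*m^2*p^3 - 5*m^2*p + 144*m*p^4 - 42*m*p^2 + 144*p^3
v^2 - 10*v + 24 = (v - 6)*(v - 4)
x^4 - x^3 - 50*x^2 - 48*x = x*(x - 8)*(x + 1)*(x + 6)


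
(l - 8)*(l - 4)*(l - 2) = l^3 - 14*l^2 + 56*l - 64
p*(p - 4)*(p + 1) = p^3 - 3*p^2 - 4*p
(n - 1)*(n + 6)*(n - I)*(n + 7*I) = n^4 + 5*n^3 + 6*I*n^3 + n^2 + 30*I*n^2 + 35*n - 36*I*n - 42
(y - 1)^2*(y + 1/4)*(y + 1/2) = y^4 - 5*y^3/4 - 3*y^2/8 + y/2 + 1/8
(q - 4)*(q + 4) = q^2 - 16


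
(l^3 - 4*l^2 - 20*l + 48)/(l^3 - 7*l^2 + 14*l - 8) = (l^2 - 2*l - 24)/(l^2 - 5*l + 4)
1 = 1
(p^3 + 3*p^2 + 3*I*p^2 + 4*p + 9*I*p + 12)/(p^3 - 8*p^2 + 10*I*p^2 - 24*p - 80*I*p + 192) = (p^2 + p*(3 - I) - 3*I)/(p^2 + p*(-8 + 6*I) - 48*I)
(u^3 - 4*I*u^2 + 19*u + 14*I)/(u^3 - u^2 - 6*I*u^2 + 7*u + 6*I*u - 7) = (u + 2*I)/(u - 1)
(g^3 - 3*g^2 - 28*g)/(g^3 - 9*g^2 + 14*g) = (g + 4)/(g - 2)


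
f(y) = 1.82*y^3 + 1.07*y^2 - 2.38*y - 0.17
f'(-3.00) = 40.34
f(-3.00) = -32.54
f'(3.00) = 53.18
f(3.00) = 51.46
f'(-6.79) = 234.82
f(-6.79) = -504.42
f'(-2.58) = 28.44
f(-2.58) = -18.16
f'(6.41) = 235.68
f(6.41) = 507.88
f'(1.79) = 18.94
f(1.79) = 9.44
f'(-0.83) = -0.39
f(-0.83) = 1.50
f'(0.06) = -2.23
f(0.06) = -0.31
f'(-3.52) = 57.74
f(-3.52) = -57.91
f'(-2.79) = 34.15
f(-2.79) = -24.73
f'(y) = 5.46*y^2 + 2.14*y - 2.38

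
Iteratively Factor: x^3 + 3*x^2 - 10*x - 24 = (x - 3)*(x^2 + 6*x + 8) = (x - 3)*(x + 4)*(x + 2)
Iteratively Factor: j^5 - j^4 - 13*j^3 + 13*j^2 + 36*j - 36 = (j + 2)*(j^4 - 3*j^3 - 7*j^2 + 27*j - 18) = (j + 2)*(j + 3)*(j^3 - 6*j^2 + 11*j - 6) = (j - 1)*(j + 2)*(j + 3)*(j^2 - 5*j + 6) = (j - 3)*(j - 1)*(j + 2)*(j + 3)*(j - 2)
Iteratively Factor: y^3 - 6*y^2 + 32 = (y + 2)*(y^2 - 8*y + 16) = (y - 4)*(y + 2)*(y - 4)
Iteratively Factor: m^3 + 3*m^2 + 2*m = (m)*(m^2 + 3*m + 2) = m*(m + 2)*(m + 1)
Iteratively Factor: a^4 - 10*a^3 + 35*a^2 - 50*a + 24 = (a - 2)*(a^3 - 8*a^2 + 19*a - 12) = (a - 4)*(a - 2)*(a^2 - 4*a + 3) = (a - 4)*(a - 2)*(a - 1)*(a - 3)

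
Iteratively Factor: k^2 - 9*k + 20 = (k - 5)*(k - 4)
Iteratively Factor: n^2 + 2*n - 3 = (n - 1)*(n + 3)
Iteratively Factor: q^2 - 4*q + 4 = (q - 2)*(q - 2)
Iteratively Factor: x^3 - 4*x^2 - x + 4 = (x + 1)*(x^2 - 5*x + 4) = (x - 1)*(x + 1)*(x - 4)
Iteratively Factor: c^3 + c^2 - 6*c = (c - 2)*(c^2 + 3*c) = (c - 2)*(c + 3)*(c)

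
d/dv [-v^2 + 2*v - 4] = 2 - 2*v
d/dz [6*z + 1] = 6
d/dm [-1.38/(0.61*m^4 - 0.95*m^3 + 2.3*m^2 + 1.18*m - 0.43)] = (3.3672*m^3 - 3.933*m^2 + 6.348*m + 1.6284)/(0.61*m^4 - 0.95*m^3 + 2.3*m^2 + 1.18*m - 0.43)^2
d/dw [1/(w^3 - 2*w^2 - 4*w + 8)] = (-3*w^2 + 4*w + 4)/(w^3 - 2*w^2 - 4*w + 8)^2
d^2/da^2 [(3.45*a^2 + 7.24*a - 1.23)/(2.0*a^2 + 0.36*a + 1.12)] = (52.952*a^3 - 75.888*a^2 - 102.6192*a + 8.008608)/(8.0*a^6 + 4.32*a^5 + 14.2176*a^4 + 4.885056*a^3 + 7.961856*a^2 + 1.354752*a + 1.404928)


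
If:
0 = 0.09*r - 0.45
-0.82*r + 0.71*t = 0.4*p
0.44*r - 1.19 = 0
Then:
No Solution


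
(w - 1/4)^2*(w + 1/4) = w^3 - w^2/4 - w/16 + 1/64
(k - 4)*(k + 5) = k^2 + k - 20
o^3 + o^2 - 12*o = o*(o - 3)*(o + 4)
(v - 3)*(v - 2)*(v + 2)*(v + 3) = v^4 - 13*v^2 + 36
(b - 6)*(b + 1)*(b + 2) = b^3 - 3*b^2 - 16*b - 12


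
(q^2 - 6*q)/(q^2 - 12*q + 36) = q/(q - 6)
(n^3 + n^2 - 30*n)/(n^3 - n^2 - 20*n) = (n + 6)/(n + 4)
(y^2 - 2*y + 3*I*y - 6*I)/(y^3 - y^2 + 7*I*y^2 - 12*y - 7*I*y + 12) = (y - 2)/(y^2 + y*(-1 + 4*I) - 4*I)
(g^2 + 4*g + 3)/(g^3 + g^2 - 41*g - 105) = (g + 1)/(g^2 - 2*g - 35)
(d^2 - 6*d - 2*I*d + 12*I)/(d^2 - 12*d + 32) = (d^2 - 6*d - 2*I*d + 12*I)/(d^2 - 12*d + 32)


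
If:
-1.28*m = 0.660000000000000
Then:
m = -0.52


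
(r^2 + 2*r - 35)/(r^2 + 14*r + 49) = (r - 5)/(r + 7)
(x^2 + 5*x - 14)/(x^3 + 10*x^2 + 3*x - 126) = (x - 2)/(x^2 + 3*x - 18)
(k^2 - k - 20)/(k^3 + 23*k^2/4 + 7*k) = 4*(k - 5)/(k*(4*k + 7))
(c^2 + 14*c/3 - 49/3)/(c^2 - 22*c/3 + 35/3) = (c + 7)/(c - 5)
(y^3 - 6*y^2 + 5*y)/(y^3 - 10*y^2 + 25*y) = (y - 1)/(y - 5)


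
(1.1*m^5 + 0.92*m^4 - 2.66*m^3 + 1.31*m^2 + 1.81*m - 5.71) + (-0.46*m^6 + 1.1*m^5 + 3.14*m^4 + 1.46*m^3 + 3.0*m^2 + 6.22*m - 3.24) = -0.46*m^6 + 2.2*m^5 + 4.06*m^4 - 1.2*m^3 + 4.31*m^2 + 8.03*m - 8.95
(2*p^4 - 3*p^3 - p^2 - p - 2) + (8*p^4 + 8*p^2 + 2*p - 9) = 10*p^4 - 3*p^3 + 7*p^2 + p - 11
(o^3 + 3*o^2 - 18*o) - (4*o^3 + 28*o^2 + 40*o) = -3*o^3 - 25*o^2 - 58*o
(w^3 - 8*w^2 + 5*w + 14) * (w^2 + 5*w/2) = w^5 - 11*w^4/2 - 15*w^3 + 53*w^2/2 + 35*w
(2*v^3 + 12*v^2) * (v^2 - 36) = 2*v^5 + 12*v^4 - 72*v^3 - 432*v^2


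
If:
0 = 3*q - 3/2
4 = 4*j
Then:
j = 1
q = 1/2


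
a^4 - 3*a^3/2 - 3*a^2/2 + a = a*(a - 2)*(a - 1/2)*(a + 1)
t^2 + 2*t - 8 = (t - 2)*(t + 4)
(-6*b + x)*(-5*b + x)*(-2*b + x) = -60*b^3 + 52*b^2*x - 13*b*x^2 + x^3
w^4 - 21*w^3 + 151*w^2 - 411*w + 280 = (w - 8)*(w - 7)*(w - 5)*(w - 1)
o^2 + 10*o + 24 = (o + 4)*(o + 6)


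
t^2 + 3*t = t*(t + 3)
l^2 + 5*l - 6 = (l - 1)*(l + 6)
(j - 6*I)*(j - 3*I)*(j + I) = j^3 - 8*I*j^2 - 9*j - 18*I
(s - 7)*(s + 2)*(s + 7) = s^3 + 2*s^2 - 49*s - 98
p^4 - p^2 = p^2*(p - 1)*(p + 1)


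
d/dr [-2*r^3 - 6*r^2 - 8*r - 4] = -6*r^2 - 12*r - 8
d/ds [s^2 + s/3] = 2*s + 1/3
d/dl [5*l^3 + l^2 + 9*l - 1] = 15*l^2 + 2*l + 9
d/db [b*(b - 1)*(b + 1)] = 3*b^2 - 1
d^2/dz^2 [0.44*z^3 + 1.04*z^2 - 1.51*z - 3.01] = 2.64*z + 2.08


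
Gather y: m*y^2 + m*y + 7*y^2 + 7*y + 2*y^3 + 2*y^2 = 2*y^3 + y^2*(m + 9) + y*(m + 7)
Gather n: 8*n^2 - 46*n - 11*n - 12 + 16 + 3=8*n^2 - 57*n + 7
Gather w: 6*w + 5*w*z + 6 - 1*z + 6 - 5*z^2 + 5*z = w*(5*z + 6) - 5*z^2 + 4*z + 12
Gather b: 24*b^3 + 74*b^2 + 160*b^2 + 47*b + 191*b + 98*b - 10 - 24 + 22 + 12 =24*b^3 + 234*b^2 + 336*b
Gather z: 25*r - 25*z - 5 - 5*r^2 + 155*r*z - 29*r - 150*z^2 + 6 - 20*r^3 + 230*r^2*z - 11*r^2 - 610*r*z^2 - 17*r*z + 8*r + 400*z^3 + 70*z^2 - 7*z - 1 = -20*r^3 - 16*r^2 + 4*r + 400*z^3 + z^2*(-610*r - 80) + z*(230*r^2 + 138*r - 32)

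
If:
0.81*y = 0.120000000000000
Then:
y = 0.15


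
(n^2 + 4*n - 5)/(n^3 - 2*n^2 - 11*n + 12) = (n + 5)/(n^2 - n - 12)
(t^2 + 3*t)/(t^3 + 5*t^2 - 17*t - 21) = t*(t + 3)/(t^3 + 5*t^2 - 17*t - 21)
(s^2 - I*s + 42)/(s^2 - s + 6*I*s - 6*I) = (s - 7*I)/(s - 1)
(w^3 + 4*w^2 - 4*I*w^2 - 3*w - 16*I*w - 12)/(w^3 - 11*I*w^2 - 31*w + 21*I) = (w + 4)/(w - 7*I)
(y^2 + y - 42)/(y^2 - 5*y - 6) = (y + 7)/(y + 1)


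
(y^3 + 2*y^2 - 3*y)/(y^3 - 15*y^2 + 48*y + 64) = y*(y^2 + 2*y - 3)/(y^3 - 15*y^2 + 48*y + 64)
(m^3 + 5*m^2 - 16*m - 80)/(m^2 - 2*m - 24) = (m^2 + m - 20)/(m - 6)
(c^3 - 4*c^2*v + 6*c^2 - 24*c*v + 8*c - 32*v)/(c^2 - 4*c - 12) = (c^2 - 4*c*v + 4*c - 16*v)/(c - 6)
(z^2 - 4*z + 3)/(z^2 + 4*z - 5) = (z - 3)/(z + 5)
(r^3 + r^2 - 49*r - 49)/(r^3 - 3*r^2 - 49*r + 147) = (r + 1)/(r - 3)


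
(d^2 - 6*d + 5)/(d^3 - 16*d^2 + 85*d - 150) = (d - 1)/(d^2 - 11*d + 30)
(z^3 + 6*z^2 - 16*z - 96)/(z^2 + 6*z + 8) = (z^2 + 2*z - 24)/(z + 2)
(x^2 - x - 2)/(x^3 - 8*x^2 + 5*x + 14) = 1/(x - 7)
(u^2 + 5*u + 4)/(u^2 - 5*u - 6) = (u + 4)/(u - 6)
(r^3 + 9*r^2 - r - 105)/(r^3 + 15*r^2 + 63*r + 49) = (r^2 + 2*r - 15)/(r^2 + 8*r + 7)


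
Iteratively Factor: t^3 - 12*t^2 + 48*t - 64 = (t - 4)*(t^2 - 8*t + 16) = (t - 4)^2*(t - 4)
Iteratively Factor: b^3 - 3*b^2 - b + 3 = (b - 1)*(b^2 - 2*b - 3) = (b - 1)*(b + 1)*(b - 3)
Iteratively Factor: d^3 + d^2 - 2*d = (d - 1)*(d^2 + 2*d) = d*(d - 1)*(d + 2)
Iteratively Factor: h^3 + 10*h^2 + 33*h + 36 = (h + 3)*(h^2 + 7*h + 12) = (h + 3)^2*(h + 4)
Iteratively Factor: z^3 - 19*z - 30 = (z + 3)*(z^2 - 3*z - 10) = (z + 2)*(z + 3)*(z - 5)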